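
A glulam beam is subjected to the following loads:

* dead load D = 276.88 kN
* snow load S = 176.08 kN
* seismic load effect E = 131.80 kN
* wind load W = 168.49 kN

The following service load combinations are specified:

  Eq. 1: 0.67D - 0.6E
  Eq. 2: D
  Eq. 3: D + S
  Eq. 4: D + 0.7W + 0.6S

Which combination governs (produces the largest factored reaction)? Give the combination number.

Combination 4

Eq. 1: 0.67(276.88) - 0.6(131.80) = 185.51 - 79.08 = 106.43
Eq. 2: 1.0(276.88) = 276.88
Eq. 3: 1.0(276.88) + 1.0(176.08) = 276.88 + 176.08 = 452.96
Eq. 4: 1.0(276.88) + 0.7(168.49) + 0.6(176.08) = 276.88 + 117.94 + 105.65 = 500.47
The largest value is 500.47 kN from combination 4.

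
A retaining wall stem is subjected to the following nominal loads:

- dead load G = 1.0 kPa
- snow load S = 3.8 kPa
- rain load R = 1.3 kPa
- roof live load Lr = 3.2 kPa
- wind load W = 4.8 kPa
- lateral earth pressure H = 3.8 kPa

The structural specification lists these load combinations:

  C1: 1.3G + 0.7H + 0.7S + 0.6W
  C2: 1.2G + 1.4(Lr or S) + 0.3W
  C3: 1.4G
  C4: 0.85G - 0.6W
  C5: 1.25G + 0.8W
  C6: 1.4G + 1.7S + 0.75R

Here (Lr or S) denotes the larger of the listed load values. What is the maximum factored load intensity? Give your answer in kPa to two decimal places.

(Lr or S) → S = 3.8 kPa.
C1: 1.3(1.0) + 0.7(3.8) + 0.7(3.8) + 0.6(4.8) = 9.50
C2: 1.2(1.0) + 1.4(3.8) + 0.3(4.8) = 7.96
C3: 1.4(1.0) = 1.40
C4: 0.85(1.0) - 0.6(4.8) = -2.03
C5: 1.25(1.0) + 0.8(4.8) = 5.09
C6: 1.4(1.0) + 1.7(3.8) + 0.75(1.3) = 8.84
Combination 1 governs: q_u = 9.50 kPa.

9.50 kPa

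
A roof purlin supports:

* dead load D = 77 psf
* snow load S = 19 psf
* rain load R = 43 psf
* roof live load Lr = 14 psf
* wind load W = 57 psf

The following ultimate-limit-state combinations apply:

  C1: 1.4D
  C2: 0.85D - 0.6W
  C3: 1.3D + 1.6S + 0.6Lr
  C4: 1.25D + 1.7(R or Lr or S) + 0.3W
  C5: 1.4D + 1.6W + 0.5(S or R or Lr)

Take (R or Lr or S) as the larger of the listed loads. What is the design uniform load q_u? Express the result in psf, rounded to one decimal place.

(R or Lr or S) → R = 43 psf; (S or R or Lr) → R = 43 psf.
C1: 1.4(77) = 107.8
C2: 0.85(77) - 0.6(57) = 65.5 - 34.2 = 31.3
C3: 1.3(77) + 1.6(19) + 0.6(14) = 100.1 + 30.4 + 8.4 = 138.9
C4: 1.25(77) + 1.7(43) + 0.3(57) = 96.3 + 73.1 + 17.1 = 186.5
C5: 1.4(77) + 1.6(57) + 0.5(43) = 107.8 + 91.2 + 21.5 = 220.5
Combination 5 governs: q_u = 220.5 psf.

220.5 psf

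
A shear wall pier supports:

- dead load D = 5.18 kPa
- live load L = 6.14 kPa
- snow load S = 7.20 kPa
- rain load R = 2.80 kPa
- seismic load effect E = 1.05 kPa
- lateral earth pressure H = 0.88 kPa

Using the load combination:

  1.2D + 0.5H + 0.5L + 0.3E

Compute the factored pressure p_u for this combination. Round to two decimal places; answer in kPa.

10.04 kPa

1.2(5.18) + 0.5(0.88) + 0.5(6.14) + 0.3(1.05) = 10.04
p_u = 10.04 kPa.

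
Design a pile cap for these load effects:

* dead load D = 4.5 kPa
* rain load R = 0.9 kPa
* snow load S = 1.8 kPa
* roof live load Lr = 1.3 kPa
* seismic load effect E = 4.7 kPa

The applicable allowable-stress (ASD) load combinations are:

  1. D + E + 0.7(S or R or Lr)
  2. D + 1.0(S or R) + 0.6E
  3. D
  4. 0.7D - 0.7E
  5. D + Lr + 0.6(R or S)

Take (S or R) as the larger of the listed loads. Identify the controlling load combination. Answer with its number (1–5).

(S or R or Lr) → S = 1.8 kPa; (S or R) → S = 1.8 kPa; (R or S) → S = 1.8 kPa.
1. 1.0(4.5) + 1.0(4.7) + 0.7(1.8) = 4.50 + 4.70 + 1.26 = 10.46
2. 1.0(4.5) + 1.0(1.8) + 0.6(4.7) = 4.50 + 1.80 + 2.82 = 9.12
3. 1.0(4.5) = 4.50
4. 0.7(4.5) - 0.7(4.7) = 3.15 - 3.29 = -0.14
5. 1.0(4.5) + 1.0(1.3) + 0.6(1.8) = 4.50 + 1.30 + 1.08 = 6.88
The largest value is 10.46 kPa from combination 1.

Combination 1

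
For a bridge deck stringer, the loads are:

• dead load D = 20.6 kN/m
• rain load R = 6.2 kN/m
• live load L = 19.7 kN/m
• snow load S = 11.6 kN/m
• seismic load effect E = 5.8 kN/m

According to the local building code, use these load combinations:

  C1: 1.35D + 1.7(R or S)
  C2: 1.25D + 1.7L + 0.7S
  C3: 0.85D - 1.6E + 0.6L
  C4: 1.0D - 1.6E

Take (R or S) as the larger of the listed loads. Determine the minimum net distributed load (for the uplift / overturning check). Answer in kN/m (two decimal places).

11.32 kN/m

(R or S) → S = 11.6 kN/m.
C1: 1.35(20.6) + 1.7(11.6) = 27.81 + 19.72 = 47.53
C2: 1.25(20.6) + 1.7(19.7) + 0.7(11.6) = 25.75 + 33.49 + 8.12 = 67.36
C3: 0.85(20.6) - 1.6(5.8) + 0.6(19.7) = 17.51 - 9.28 + 11.82 = 20.05
C4: 1.0(20.6) - 1.6(5.8) = 20.60 - 9.28 = 11.32
Combination 4 gives the minimum: 11.32 kN/m.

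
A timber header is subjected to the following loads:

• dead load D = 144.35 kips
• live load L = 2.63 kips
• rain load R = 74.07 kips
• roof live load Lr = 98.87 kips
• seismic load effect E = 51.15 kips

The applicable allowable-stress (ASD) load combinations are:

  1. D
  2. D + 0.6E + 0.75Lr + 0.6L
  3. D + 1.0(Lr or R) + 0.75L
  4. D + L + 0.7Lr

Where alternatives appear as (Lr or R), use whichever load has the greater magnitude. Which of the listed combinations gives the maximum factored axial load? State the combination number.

(Lr or R) → Lr = 98.87 kips.
1. 1.0(144.35) = 144.35
2. 1.0(144.35) + 0.6(51.15) + 0.75(98.87) + 0.6(2.63) = 144.35 + 30.69 + 74.15 + 1.58 = 250.77
3. 1.0(144.35) + 1.0(98.87) + 0.75(2.63) = 144.35 + 98.87 + 1.97 = 245.19
4. 1.0(144.35) + 1.0(2.63) + 0.7(98.87) = 144.35 + 2.63 + 69.21 = 216.19
The largest value is 250.77 kips from combination 2.

Combination 2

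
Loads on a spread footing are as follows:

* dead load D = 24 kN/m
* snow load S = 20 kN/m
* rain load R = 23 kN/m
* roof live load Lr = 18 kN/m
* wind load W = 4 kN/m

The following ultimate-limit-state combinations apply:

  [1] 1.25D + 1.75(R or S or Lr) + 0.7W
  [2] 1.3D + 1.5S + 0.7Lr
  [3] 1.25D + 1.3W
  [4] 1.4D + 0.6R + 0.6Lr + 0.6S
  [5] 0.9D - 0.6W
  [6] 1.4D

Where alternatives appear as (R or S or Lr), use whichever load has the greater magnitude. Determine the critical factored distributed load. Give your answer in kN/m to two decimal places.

73.80 kN/m

(R or S or Lr) → R = 23 kN/m.
[1] 1.25(24) + 1.75(23) + 0.7(4) = 30.00 + 40.25 + 2.80 = 73.05
[2] 1.3(24) + 1.5(20) + 0.7(18) = 31.20 + 30.00 + 12.60 = 73.80
[3] 1.25(24) + 1.3(4) = 30.00 + 5.20 = 35.20
[4] 1.4(24) + 0.6(23) + 0.6(18) + 0.6(20) = 33.60 + 13.80 + 10.80 + 12.00 = 70.20
[5] 0.9(24) - 0.6(4) = 21.60 - 2.40 = 19.20
[6] 1.4(24) = 33.60
Combination 2 governs: w_u = 73.80 kN/m.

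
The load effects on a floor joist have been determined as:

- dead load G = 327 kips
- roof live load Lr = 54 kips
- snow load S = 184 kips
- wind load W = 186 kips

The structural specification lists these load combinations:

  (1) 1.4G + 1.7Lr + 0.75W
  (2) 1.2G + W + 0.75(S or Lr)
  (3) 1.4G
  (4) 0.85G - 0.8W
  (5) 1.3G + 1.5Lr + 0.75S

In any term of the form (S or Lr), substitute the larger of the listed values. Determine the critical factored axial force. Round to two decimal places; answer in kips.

(S or Lr) → S = 184 kips.
(1) 1.4(327) + 1.7(54) + 0.75(186) = 689.10
(2) 1.2(327) + 1.0(186) + 0.75(184) = 716.40
(3) 1.4(327) = 457.80
(4) 0.85(327) - 0.8(186) = 129.15
(5) 1.3(327) + 1.5(54) + 0.75(184) = 644.10
Combination 2 governs: P_u = 716.40 kips.

716.40 kips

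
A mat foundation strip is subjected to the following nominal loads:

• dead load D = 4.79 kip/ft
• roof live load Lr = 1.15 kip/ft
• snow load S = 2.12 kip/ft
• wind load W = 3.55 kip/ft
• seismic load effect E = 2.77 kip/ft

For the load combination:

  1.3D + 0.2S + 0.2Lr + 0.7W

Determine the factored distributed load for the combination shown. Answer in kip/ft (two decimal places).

1.3(4.79) + 0.2(2.12) + 0.2(1.15) + 0.7(3.55) = 6.23 + 0.42 + 0.23 + 2.49 = 9.37
w_u = 9.37 kip/ft.

9.37 kip/ft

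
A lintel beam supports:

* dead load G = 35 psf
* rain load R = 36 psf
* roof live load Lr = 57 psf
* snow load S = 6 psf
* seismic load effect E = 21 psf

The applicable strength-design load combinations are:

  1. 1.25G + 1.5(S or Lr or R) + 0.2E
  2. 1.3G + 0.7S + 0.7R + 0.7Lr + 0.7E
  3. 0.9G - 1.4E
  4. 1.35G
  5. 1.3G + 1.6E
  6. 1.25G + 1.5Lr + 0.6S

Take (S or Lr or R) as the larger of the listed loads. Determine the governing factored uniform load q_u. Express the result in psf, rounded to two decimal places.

(S or Lr or R) → Lr = 57 psf.
1. 1.25(35) + 1.5(57) + 0.2(21) = 43.75 + 85.50 + 4.20 = 133.45
2. 1.3(35) + 0.7(6) + 0.7(36) + 0.7(57) + 0.7(21) = 45.50 + 4.20 + 25.20 + 39.90 + 14.70 = 129.50
3. 0.9(35) - 1.4(21) = 31.50 - 29.40 = 2.10
4. 1.35(35) = 47.25
5. 1.3(35) + 1.6(21) = 45.50 + 33.60 = 79.10
6. 1.25(35) + 1.5(57) + 0.6(6) = 43.75 + 85.50 + 3.60 = 132.85
Maximum is from combination 1.

133.45 psf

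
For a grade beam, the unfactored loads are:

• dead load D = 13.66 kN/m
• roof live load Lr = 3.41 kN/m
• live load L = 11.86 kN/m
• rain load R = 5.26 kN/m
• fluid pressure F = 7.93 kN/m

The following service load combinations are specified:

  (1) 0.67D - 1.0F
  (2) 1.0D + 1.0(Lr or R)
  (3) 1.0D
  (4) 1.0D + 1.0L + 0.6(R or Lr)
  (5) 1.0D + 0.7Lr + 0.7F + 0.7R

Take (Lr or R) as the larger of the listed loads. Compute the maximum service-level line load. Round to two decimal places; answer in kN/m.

28.68 kN/m

(Lr or R) → R = 5.26 kN/m; (R or Lr) → R = 5.26 kN/m.
(1) 0.67(13.66) - 1.0(7.93) = 9.15 - 7.93 = 1.22
(2) 1.0(13.66) + 1.0(5.26) = 13.66 + 5.26 = 18.92
(3) 1.0(13.66) = 13.66
(4) 1.0(13.66) + 1.0(11.86) + 0.6(5.26) = 13.66 + 11.86 + 3.16 = 28.68
(5) 1.0(13.66) + 0.7(3.41) + 0.7(7.93) + 0.7(5.26) = 13.66 + 2.39 + 5.55 + 3.68 = 25.28
The controlling combination is 4, giving 28.68 kN/m.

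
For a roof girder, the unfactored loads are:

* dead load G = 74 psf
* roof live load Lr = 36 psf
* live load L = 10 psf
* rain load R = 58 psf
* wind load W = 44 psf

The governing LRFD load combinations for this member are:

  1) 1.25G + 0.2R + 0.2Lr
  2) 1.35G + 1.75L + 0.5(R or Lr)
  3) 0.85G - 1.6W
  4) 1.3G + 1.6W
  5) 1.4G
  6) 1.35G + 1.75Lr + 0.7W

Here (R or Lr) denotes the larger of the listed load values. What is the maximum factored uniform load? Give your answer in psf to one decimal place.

193.7 psf

(R or Lr) → R = 58 psf.
1) 1.25(74) + 0.2(58) + 0.2(36) = 92.5 + 11.6 + 7.2 = 111.3
2) 1.35(74) + 1.75(10) + 0.5(58) = 99.9 + 17.5 + 29.0 = 146.4
3) 0.85(74) - 1.6(44) = 62.9 - 70.4 = -7.5
4) 1.3(74) + 1.6(44) = 96.2 + 70.4 = 166.6
5) 1.4(74) = 103.6
6) 1.35(74) + 1.75(36) + 0.7(44) = 99.9 + 63.0 + 30.8 = 193.7
Maximum is from combination 6.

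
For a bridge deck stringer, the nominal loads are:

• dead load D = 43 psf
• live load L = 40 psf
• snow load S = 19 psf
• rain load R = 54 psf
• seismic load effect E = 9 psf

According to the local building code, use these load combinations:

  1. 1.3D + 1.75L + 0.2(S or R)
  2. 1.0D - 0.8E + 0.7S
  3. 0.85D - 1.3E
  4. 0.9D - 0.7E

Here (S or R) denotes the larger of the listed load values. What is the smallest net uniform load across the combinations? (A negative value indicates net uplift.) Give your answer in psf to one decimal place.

24.9 psf

(S or R) → R = 54 psf.
1. 1.3(43) + 1.75(40) + 0.2(54) = 55.9 + 70.0 + 10.8 = 136.7
2. 1.0(43) - 0.8(9) + 0.7(19) = 43.0 - 7.2 + 13.3 = 49.1
3. 0.85(43) - 1.3(9) = 36.6 - 11.7 = 24.9
4. 0.9(43) - 0.7(9) = 38.7 - 6.3 = 32.4
Combination 3 gives the minimum: 24.9 psf.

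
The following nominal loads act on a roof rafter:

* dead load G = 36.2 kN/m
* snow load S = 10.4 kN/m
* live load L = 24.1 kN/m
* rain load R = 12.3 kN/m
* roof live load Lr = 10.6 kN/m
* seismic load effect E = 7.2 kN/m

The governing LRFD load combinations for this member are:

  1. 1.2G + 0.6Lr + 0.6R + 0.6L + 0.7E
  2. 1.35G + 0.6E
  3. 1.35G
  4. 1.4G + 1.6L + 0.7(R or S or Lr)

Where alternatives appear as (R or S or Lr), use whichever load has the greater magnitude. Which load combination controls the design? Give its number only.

(R or S or Lr) → R = 12.3 kN/m.
1. 1.2(36.2) + 0.6(10.6) + 0.6(12.3) + 0.6(24.1) + 0.7(7.2) = 43.44 + 6.36 + 7.38 + 14.46 + 5.04 = 76.68
2. 1.35(36.2) + 0.6(7.2) = 48.87 + 4.32 = 53.19
3. 1.35(36.2) = 48.87
4. 1.4(36.2) + 1.6(24.1) + 0.7(12.3) = 50.68 + 38.56 + 8.61 = 97.85
The largest value is 97.85 kN/m from combination 4.

Combination 4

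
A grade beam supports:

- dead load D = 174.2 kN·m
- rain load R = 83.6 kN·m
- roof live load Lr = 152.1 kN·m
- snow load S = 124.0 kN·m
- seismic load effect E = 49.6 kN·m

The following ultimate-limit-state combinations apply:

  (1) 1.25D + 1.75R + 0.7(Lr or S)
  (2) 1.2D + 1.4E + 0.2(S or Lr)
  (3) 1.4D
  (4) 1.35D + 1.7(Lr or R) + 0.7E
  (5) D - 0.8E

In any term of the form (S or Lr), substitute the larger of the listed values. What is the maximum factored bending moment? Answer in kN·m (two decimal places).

(Lr or S) → Lr = 152.1 kN·m; (S or Lr) → Lr = 152.1 kN·m; (Lr or R) → Lr = 152.1 kN·m.
(1) 1.25(174.2) + 1.75(83.6) + 0.7(152.1) = 217.75 + 146.30 + 106.47 = 470.52
(2) 1.2(174.2) + 1.4(49.6) + 0.2(152.1) = 209.04 + 69.44 + 30.42 = 308.90
(3) 1.4(174.2) = 243.88
(4) 1.35(174.2) + 1.7(152.1) + 0.7(49.6) = 235.17 + 258.57 + 34.72 = 528.46
(5) 1.0(174.2) - 0.8(49.6) = 174.20 - 39.68 = 134.52
Combination 4 governs: M_u = 528.46 kN·m.

528.46 kN·m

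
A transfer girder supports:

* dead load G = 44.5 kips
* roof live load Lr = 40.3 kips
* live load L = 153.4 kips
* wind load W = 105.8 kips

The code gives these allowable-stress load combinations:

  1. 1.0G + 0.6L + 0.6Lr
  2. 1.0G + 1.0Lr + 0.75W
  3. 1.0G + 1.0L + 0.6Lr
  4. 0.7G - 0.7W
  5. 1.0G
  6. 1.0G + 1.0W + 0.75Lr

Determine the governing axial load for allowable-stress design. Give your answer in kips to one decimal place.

1. 1.0(44.5) + 0.6(153.4) + 0.6(40.3) = 44.5 + 92.0 + 24.2 = 160.7
2. 1.0(44.5) + 1.0(40.3) + 0.75(105.8) = 44.5 + 40.3 + 79.4 = 164.2
3. 1.0(44.5) + 1.0(153.4) + 0.6(40.3) = 44.5 + 153.4 + 24.2 = 222.1
4. 0.7(44.5) - 0.7(105.8) = 31.2 - 74.1 = -42.9
5. 1.0(44.5) = 44.5
6. 1.0(44.5) + 1.0(105.8) + 0.75(40.3) = 44.5 + 105.8 + 30.2 = 180.5
Combination 3 governs: P = 222.1 kips.

222.1 kips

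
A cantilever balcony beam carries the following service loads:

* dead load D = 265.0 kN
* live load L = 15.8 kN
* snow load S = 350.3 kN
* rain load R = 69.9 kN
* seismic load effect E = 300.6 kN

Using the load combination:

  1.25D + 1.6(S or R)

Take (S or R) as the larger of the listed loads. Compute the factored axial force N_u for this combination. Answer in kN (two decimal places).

(S or R) → S = 350.3 kN.
1.25(265.0) + 1.6(350.3) = 331.25 + 560.48 = 891.73
N_u = 891.73 kN.

891.73 kN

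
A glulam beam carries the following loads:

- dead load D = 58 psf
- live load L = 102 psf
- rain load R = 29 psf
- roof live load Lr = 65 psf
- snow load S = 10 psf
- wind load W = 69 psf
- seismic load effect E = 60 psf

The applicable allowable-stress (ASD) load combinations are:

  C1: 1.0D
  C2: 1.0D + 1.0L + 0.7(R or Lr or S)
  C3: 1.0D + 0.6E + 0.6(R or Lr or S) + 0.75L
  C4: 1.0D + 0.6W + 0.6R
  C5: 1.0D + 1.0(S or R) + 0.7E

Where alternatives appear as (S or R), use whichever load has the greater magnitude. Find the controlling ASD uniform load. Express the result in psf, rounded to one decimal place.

(R or Lr or S) → Lr = 65 psf; (S or R) → R = 29 psf.
C1: 1.0(58) = 58.0
C2: 1.0(58) + 1.0(102) + 0.7(65) = 58.0 + 102.0 + 45.5 = 205.5
C3: 1.0(58) + 0.6(60) + 0.6(65) + 0.75(102) = 58.0 + 36.0 + 39.0 + 76.5 = 209.5
C4: 1.0(58) + 0.6(69) + 0.6(29) = 58.0 + 41.4 + 17.4 = 116.8
C5: 1.0(58) + 1.0(29) + 0.7(60) = 58.0 + 29.0 + 42.0 = 129.0
Combination 3 governs: q = 209.5 psf.

209.5 psf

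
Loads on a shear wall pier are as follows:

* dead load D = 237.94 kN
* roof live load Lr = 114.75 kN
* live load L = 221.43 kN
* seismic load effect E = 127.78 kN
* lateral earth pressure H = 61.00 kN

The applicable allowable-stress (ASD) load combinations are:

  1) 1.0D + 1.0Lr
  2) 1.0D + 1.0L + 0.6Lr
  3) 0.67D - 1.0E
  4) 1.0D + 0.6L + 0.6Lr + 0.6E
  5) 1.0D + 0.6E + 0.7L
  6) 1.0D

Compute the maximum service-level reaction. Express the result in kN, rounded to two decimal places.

528.22 kN

1) 1.0(237.94) + 1.0(114.75) = 352.69
2) 1.0(237.94) + 1.0(221.43) + 0.6(114.75) = 528.22
3) 0.67(237.94) - 1.0(127.78) = 31.64
4) 1.0(237.94) + 0.6(221.43) + 0.6(114.75) + 0.6(127.78) = 516.32
5) 1.0(237.94) + 0.6(127.78) + 0.7(221.43) = 469.61
6) 1.0(237.94) = 237.94
Maximum is from combination 2.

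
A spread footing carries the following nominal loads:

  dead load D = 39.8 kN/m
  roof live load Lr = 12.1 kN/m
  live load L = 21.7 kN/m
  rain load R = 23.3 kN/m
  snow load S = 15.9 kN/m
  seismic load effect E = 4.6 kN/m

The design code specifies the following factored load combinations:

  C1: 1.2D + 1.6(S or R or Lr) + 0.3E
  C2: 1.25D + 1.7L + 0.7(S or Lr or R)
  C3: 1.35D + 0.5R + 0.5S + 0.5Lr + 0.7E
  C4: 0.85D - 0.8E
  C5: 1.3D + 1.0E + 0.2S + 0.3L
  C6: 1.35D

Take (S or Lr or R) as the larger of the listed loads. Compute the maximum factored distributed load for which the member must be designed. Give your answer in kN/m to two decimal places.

102.95 kN/m

(S or R or Lr) → R = 23.3 kN/m; (S or Lr or R) → R = 23.3 kN/m.
C1: 1.2(39.8) + 1.6(23.3) + 0.3(4.6) = 47.76 + 37.28 + 1.38 = 86.42
C2: 1.25(39.8) + 1.7(21.7) + 0.7(23.3) = 49.75 + 36.89 + 16.31 = 102.95
C3: 1.35(39.8) + 0.5(23.3) + 0.5(15.9) + 0.5(12.1) + 0.7(4.6) = 53.73 + 11.65 + 7.95 + 6.05 + 3.22 = 82.60
C4: 0.85(39.8) - 0.8(4.6) = 33.83 - 3.68 = 30.15
C5: 1.3(39.8) + 1.0(4.6) + 0.2(15.9) + 0.3(21.7) = 51.74 + 4.60 + 3.18 + 6.51 = 66.03
C6: 1.35(39.8) = 53.73
The controlling combination is 2, giving 102.95 kN/m.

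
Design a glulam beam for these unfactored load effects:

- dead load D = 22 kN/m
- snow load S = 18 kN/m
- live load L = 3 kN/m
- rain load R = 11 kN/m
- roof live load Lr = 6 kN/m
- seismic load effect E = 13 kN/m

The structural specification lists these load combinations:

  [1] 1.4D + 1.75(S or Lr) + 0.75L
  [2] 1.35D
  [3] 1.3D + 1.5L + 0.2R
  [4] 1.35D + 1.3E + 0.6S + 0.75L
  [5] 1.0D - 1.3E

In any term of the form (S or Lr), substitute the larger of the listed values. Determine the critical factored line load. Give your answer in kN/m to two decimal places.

(S or Lr) → S = 18 kN/m.
[1] 1.4(22) + 1.75(18) + 0.75(3) = 64.55
[2] 1.35(22) = 29.70
[3] 1.3(22) + 1.5(3) + 0.2(11) = 35.30
[4] 1.35(22) + 1.3(13) + 0.6(18) + 0.75(3) = 59.65
[5] 1.0(22) - 1.3(13) = 5.10
Combination 1 governs: w_u = 64.55 kN/m.

64.55 kN/m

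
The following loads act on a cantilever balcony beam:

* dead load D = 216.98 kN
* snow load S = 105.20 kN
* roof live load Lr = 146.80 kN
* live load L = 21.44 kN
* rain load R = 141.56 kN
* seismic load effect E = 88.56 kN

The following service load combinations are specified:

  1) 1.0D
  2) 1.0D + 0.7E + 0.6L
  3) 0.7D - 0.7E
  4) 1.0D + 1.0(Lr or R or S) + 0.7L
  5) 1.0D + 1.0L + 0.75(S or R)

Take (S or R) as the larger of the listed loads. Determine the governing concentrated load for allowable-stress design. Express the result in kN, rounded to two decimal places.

378.79 kN

(Lr or R or S) → Lr = 146.80 kN; (S or R) → R = 141.56 kN.
1) 1.0(216.98) = 216.98
2) 1.0(216.98) + 0.7(88.56) + 0.6(21.44) = 291.84
3) 0.7(216.98) - 0.7(88.56) = 89.89
4) 1.0(216.98) + 1.0(146.80) + 0.7(21.44) = 216.98 + 146.80 + 15.01 = 378.79
5) 1.0(216.98) + 1.0(21.44) + 0.75(141.56) = 216.98 + 21.44 + 106.17 = 344.59
Maximum is from combination 4.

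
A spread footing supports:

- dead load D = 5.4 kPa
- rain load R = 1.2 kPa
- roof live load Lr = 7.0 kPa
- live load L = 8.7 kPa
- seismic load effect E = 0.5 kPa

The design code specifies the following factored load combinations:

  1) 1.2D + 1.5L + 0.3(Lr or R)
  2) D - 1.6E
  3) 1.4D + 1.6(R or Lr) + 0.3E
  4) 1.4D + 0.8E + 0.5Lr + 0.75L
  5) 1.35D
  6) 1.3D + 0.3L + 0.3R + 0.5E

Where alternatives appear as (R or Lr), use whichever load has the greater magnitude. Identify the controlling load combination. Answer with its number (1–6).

(Lr or R) → Lr = 7.0 kPa; (R or Lr) → Lr = 7.0 kPa.
1) 1.2(5.4) + 1.5(8.7) + 0.3(7.0) = 6.48 + 13.05 + 2.10 = 21.63
2) 1.0(5.4) - 1.6(0.5) = 5.40 - 0.80 = 4.60
3) 1.4(5.4) + 1.6(7.0) + 0.3(0.5) = 7.56 + 11.20 + 0.15 = 18.91
4) 1.4(5.4) + 0.8(0.5) + 0.5(7.0) + 0.75(8.7) = 7.56 + 0.40 + 3.50 + 6.53 = 17.99
5) 1.35(5.4) = 7.29
6) 1.3(5.4) + 0.3(8.7) + 0.3(1.2) + 0.5(0.5) = 7.02 + 2.61 + 0.36 + 0.25 = 10.24
The largest value is 21.63 kPa from combination 1.

Combination 1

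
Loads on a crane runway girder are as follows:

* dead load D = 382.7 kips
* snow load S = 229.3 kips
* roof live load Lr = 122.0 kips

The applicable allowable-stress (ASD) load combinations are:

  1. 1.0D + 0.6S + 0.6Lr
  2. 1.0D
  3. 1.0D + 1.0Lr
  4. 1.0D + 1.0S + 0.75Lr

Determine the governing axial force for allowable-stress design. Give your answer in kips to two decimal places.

1. 1.0(382.7) + 0.6(229.3) + 0.6(122.0) = 593.48
2. 1.0(382.7) = 382.70
3. 1.0(382.7) + 1.0(122.0) = 504.70
4. 1.0(382.7) + 1.0(229.3) + 0.75(122.0) = 703.50
Combination 4 governs: P = 703.50 kips.

703.50 kips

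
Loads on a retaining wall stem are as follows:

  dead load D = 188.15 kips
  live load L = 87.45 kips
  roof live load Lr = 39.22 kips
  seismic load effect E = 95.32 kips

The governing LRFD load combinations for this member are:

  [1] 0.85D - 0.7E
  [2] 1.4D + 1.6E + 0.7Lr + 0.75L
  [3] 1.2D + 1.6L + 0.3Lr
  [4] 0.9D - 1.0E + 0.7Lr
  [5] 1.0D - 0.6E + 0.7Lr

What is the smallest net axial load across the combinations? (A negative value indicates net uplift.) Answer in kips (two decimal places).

[1] 0.85(188.15) - 0.7(95.32) = 93.20
[2] 1.4(188.15) + 1.6(95.32) + 0.7(39.22) + 0.75(87.45) = 263.41 + 152.51 + 27.45 + 65.59 = 508.96
[3] 1.2(188.15) + 1.6(87.45) + 0.3(39.22) = 225.78 + 139.92 + 11.77 = 377.47
[4] 0.9(188.15) - 1.0(95.32) + 0.7(39.22) = 169.34 - 95.32 + 27.45 = 101.47
[5] 1.0(188.15) - 0.6(95.32) + 0.7(39.22) = 188.15 - 57.19 + 27.45 = 158.41
Combination 1 gives the minimum: 93.20 kips.

93.20 kips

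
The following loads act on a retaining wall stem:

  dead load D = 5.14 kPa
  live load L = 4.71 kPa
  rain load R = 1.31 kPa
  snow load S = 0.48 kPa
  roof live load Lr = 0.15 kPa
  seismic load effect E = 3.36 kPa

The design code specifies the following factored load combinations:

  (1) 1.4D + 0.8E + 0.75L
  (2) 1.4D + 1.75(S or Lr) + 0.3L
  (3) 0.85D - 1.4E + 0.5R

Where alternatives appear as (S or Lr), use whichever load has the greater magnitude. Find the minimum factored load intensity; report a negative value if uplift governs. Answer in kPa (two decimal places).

0.32 kPa

(S or Lr) → S = 0.48 kPa.
(1) 1.4(5.14) + 0.8(3.36) + 0.75(4.71) = 13.42
(2) 1.4(5.14) + 1.75(0.48) + 0.3(4.71) = 9.45
(3) 0.85(5.14) - 1.4(3.36) + 0.5(1.31) = 0.32
Combination 3 gives the minimum: 0.32 kPa.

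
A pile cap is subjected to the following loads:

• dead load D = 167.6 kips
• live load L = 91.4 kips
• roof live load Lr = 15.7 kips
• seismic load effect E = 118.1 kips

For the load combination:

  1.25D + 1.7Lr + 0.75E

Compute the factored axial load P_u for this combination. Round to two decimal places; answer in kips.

324.77 kips

1.25(167.6) + 1.7(15.7) + 0.75(118.1) = 324.77
P_u = 324.77 kips.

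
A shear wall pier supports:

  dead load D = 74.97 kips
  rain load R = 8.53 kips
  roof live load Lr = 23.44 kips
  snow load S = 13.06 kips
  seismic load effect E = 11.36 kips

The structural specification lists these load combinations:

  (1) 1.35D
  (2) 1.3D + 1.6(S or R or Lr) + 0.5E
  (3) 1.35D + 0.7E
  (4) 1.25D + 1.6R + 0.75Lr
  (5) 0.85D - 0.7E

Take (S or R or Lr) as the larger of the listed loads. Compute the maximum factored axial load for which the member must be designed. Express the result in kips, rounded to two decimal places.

(S or R or Lr) → Lr = 23.44 kips.
(1) 1.35(74.97) = 101.21
(2) 1.3(74.97) + 1.6(23.44) + 0.5(11.36) = 140.65
(3) 1.35(74.97) + 0.7(11.36) = 101.21 + 7.95 = 109.16
(4) 1.25(74.97) + 1.6(8.53) + 0.75(23.44) = 93.71 + 13.65 + 17.58 = 124.94
(5) 0.85(74.97) - 0.7(11.36) = 63.72 - 7.95 = 55.77
Maximum is from combination 2.

140.65 kips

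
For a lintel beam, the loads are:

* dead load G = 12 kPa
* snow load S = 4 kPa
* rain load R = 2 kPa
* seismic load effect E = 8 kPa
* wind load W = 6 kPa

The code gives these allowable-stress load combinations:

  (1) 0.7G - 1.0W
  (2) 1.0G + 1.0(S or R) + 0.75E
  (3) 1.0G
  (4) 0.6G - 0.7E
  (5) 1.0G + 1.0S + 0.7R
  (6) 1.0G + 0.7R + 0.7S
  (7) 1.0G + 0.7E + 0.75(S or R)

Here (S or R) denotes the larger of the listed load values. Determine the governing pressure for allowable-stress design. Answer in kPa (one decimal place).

(S or R) → S = 4 kPa.
(1) 0.7(12) - 1.0(6) = 8.4 - 6.0 = 2.4
(2) 1.0(12) + 1.0(4) + 0.75(8) = 12.0 + 4.0 + 6.0 = 22.0
(3) 1.0(12) = 12.0
(4) 0.6(12) - 0.7(8) = 7.2 - 5.6 = 1.6
(5) 1.0(12) + 1.0(4) + 0.7(2) = 12.0 + 4.0 + 1.4 = 17.4
(6) 1.0(12) + 0.7(2) + 0.7(4) = 12.0 + 1.4 + 2.8 = 16.2
(7) 1.0(12) + 0.7(8) + 0.75(4) = 12.0 + 5.6 + 3.0 = 20.6
Maximum is from combination 2.

22.0 kPa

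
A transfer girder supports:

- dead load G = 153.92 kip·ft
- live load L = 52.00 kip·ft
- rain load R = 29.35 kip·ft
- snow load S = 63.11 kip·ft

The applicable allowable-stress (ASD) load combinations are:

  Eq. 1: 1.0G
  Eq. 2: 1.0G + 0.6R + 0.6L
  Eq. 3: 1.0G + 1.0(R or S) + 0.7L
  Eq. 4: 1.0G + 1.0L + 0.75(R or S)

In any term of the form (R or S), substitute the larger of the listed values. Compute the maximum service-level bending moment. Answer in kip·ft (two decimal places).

253.43 kip·ft

(R or S) → S = 63.11 kip·ft.
Eq. 1: 1.0(153.92) = 153.92
Eq. 2: 1.0(153.92) + 0.6(29.35) + 0.6(52.00) = 153.92 + 17.61 + 31.20 = 202.73
Eq. 3: 1.0(153.92) + 1.0(63.11) + 0.7(52.00) = 153.92 + 63.11 + 36.40 = 253.43
Eq. 4: 1.0(153.92) + 1.0(52.00) + 0.75(63.11) = 153.92 + 52.00 + 47.33 = 253.25
Combination 3 governs: M = 253.43 kip·ft.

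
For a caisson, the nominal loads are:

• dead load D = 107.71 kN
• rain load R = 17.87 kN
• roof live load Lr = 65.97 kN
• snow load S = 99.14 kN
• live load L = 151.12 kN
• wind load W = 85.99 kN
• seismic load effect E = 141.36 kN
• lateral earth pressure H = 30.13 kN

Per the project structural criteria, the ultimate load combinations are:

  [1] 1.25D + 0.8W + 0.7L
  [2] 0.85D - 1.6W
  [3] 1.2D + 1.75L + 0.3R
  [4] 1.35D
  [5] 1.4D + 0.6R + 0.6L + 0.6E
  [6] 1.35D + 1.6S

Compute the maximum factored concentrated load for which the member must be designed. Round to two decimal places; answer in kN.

[1] 1.25(107.71) + 0.8(85.99) + 0.7(151.12) = 134.64 + 68.79 + 105.78 = 309.21
[2] 0.85(107.71) - 1.6(85.99) = 91.55 - 137.58 = -46.03
[3] 1.2(107.71) + 1.75(151.12) + 0.3(17.87) = 129.25 + 264.46 + 5.36 = 399.07
[4] 1.35(107.71) = 145.41
[5] 1.4(107.71) + 0.6(17.87) + 0.6(151.12) + 0.6(141.36) = 150.79 + 10.72 + 90.67 + 84.82 = 337.00
[6] 1.35(107.71) + 1.6(99.14) = 145.41 + 158.62 = 304.03
Combination 3 governs: P_u = 399.07 kN.

399.07 kN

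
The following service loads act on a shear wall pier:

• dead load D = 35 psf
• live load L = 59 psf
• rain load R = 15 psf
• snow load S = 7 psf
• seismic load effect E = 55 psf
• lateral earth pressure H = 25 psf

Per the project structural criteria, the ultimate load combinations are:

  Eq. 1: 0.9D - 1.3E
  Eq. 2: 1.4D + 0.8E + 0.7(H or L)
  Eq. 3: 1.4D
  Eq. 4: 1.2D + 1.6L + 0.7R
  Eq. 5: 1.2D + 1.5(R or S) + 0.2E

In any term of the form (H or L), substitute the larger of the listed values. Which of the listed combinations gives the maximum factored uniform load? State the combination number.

(H or L) → L = 59 psf; (R or S) → R = 15 psf.
Eq. 1: 0.9(35) - 1.3(55) = 31.5 - 71.5 = -40.0
Eq. 2: 1.4(35) + 0.8(55) + 0.7(59) = 49.0 + 44.0 + 41.3 = 134.3
Eq. 3: 1.4(35) = 49.0
Eq. 4: 1.2(35) + 1.6(59) + 0.7(15) = 42.0 + 94.4 + 10.5 = 146.9
Eq. 5: 1.2(35) + 1.5(15) + 0.2(55) = 42.0 + 22.5 + 11.0 = 75.5
The largest value is 146.9 psf from combination 4.

Combination 4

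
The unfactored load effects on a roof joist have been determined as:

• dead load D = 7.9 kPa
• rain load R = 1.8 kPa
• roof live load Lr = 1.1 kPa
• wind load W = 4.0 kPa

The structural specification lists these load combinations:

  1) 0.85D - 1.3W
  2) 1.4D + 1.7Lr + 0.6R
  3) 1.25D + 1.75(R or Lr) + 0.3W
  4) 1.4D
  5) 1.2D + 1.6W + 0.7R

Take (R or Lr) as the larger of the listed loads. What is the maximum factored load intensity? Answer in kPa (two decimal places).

(R or Lr) → R = 1.8 kPa.
1) 0.85(7.9) - 1.3(4.0) = 6.72 - 5.20 = 1.52
2) 1.4(7.9) + 1.7(1.1) + 0.6(1.8) = 11.06 + 1.87 + 1.08 = 14.01
3) 1.25(7.9) + 1.75(1.8) + 0.3(4.0) = 9.88 + 3.15 + 1.20 = 14.23
4) 1.4(7.9) = 11.06
5) 1.2(7.9) + 1.6(4.0) + 0.7(1.8) = 9.48 + 6.40 + 1.26 = 17.14
Maximum is from combination 5.

17.14 kPa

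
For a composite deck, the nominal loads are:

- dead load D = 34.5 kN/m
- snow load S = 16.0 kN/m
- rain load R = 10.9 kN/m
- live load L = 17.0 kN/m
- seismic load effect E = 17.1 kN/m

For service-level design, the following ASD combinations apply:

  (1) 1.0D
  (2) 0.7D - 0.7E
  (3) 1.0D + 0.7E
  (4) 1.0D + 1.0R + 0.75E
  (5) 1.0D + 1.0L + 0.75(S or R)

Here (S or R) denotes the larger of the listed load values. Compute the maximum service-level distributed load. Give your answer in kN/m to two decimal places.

(S or R) → S = 16.0 kN/m.
(1) 1.0(34.5) = 34.50
(2) 0.7(34.5) - 0.7(17.1) = 24.15 - 11.97 = 12.18
(3) 1.0(34.5) + 0.7(17.1) = 34.50 + 11.97 = 46.47
(4) 1.0(34.5) + 1.0(10.9) + 0.75(17.1) = 34.50 + 10.90 + 12.83 = 58.23
(5) 1.0(34.5) + 1.0(17.0) + 0.75(16.0) = 34.50 + 17.00 + 12.00 = 63.50
Combination 5 governs: w = 63.50 kN/m.

63.50 kN/m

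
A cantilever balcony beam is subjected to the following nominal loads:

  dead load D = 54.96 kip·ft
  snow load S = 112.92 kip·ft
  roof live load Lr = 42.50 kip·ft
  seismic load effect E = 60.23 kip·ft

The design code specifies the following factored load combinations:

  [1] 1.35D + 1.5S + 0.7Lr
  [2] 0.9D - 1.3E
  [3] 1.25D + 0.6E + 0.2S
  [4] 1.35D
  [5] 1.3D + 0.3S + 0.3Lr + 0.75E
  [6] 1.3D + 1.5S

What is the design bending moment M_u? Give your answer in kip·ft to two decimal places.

[1] 1.35(54.96) + 1.5(112.92) + 0.7(42.50) = 273.33
[2] 0.9(54.96) - 1.3(60.23) = -28.84
[3] 1.25(54.96) + 0.6(60.23) + 0.2(112.92) = 127.42
[4] 1.35(54.96) = 74.20
[5] 1.3(54.96) + 0.3(112.92) + 0.3(42.50) + 0.75(60.23) = 163.25
[6] 1.3(54.96) + 1.5(112.92) = 240.83
The controlling combination is 1, giving 273.33 kip·ft.

273.33 kip·ft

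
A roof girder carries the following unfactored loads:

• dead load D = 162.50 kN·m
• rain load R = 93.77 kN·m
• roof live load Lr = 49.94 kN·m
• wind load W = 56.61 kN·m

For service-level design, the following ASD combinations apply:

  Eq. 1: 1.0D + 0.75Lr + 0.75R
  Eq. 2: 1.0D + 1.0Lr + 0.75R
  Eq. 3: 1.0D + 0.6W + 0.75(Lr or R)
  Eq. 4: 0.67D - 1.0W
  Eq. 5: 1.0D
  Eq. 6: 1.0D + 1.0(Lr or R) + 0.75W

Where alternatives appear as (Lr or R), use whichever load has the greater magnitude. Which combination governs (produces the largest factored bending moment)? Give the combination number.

(Lr or R) → R = 93.77 kN·m.
Eq. 1: 1.0(162.50) + 0.75(49.94) + 0.75(93.77) = 270.28
Eq. 2: 1.0(162.50) + 1.0(49.94) + 0.75(93.77) = 162.50 + 49.94 + 70.33 = 282.77
Eq. 3: 1.0(162.50) + 0.6(56.61) + 0.75(93.77) = 266.79
Eq. 4: 0.67(162.50) - 1.0(56.61) = 108.88 - 56.61 = 52.27
Eq. 5: 1.0(162.50) = 162.50
Eq. 6: 1.0(162.50) + 1.0(93.77) + 0.75(56.61) = 162.50 + 93.77 + 42.46 = 298.73
The largest value is 298.73 kN·m from combination 6.

Combination 6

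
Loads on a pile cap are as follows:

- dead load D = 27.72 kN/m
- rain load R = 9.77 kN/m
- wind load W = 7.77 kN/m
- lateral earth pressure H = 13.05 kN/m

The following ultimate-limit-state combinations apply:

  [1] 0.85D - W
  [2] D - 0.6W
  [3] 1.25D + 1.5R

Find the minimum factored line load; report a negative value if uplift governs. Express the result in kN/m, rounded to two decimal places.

15.79 kN/m

[1] 0.85(27.72) - 1.0(7.77) = 15.79
[2] 1.0(27.72) - 0.6(7.77) = 23.06
[3] 1.25(27.72) + 1.5(9.77) = 49.31
Combination 1 gives the minimum: 15.79 kN/m.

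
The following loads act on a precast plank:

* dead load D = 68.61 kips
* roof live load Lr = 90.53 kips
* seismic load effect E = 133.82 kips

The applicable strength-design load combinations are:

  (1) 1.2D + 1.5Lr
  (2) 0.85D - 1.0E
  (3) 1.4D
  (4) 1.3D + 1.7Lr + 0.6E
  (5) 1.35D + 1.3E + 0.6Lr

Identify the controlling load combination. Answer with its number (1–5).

Combination 4

(1) 1.2(68.61) + 1.5(90.53) = 218.13
(2) 0.85(68.61) - 1.0(133.82) = -75.50
(3) 1.4(68.61) = 96.05
(4) 1.3(68.61) + 1.7(90.53) + 0.6(133.82) = 323.39
(5) 1.35(68.61) + 1.3(133.82) + 0.6(90.53) = 320.91
The largest value is 323.39 kips from combination 4.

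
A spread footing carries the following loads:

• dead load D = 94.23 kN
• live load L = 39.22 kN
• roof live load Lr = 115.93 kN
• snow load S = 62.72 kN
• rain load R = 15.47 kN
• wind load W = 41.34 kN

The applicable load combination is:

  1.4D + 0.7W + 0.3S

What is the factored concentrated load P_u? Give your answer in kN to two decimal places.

1.4(94.23) + 0.7(41.34) + 0.3(62.72) = 131.92 + 28.94 + 18.82 = 179.68
P_u = 179.68 kN.

179.68 kN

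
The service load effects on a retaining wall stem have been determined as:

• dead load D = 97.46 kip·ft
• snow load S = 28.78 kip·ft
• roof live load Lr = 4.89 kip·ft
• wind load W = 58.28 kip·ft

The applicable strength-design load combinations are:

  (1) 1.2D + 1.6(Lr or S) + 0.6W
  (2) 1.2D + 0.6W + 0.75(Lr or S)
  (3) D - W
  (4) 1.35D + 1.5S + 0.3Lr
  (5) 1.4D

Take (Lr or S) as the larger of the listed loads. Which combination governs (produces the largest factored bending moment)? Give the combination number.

(Lr or S) → S = 28.78 kip·ft.
(1) 1.2(97.46) + 1.6(28.78) + 0.6(58.28) = 116.95 + 46.05 + 34.97 = 197.97
(2) 1.2(97.46) + 0.6(58.28) + 0.75(28.78) = 116.95 + 34.97 + 21.59 = 173.51
(3) 1.0(97.46) - 1.0(58.28) = 97.46 - 58.28 = 39.18
(4) 1.35(97.46) + 1.5(28.78) + 0.3(4.89) = 131.57 + 43.17 + 1.47 = 176.21
(5) 1.4(97.46) = 136.44
The largest value is 197.97 kip·ft from combination 1.

Combination 1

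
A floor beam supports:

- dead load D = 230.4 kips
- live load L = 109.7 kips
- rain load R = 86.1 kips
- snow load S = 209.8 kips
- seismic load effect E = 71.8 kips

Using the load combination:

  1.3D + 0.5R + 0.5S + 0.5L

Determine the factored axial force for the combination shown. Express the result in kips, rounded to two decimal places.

1.3(230.4) + 0.5(86.1) + 0.5(209.8) + 0.5(109.7) = 299.52 + 43.05 + 104.90 + 54.85 = 502.32
P_u = 502.32 kips.

502.32 kips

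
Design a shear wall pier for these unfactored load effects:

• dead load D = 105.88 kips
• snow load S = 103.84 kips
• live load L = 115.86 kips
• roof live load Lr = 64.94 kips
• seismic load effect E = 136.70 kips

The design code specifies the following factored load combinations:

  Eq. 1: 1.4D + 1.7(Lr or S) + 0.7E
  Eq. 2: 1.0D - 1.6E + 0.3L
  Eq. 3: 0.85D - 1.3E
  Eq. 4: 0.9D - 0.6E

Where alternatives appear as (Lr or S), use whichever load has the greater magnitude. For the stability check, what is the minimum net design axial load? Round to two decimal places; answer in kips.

(Lr or S) → S = 103.84 kips.
Eq. 1: 1.4(105.88) + 1.7(103.84) + 0.7(136.70) = 420.45
Eq. 2: 1.0(105.88) - 1.6(136.70) + 0.3(115.86) = -78.08
Eq. 3: 0.85(105.88) - 1.3(136.70) = -87.71
Eq. 4: 0.9(105.88) - 0.6(136.70) = 13.27
Combination 3 gives the minimum: -87.71 kips.

-87.71 kips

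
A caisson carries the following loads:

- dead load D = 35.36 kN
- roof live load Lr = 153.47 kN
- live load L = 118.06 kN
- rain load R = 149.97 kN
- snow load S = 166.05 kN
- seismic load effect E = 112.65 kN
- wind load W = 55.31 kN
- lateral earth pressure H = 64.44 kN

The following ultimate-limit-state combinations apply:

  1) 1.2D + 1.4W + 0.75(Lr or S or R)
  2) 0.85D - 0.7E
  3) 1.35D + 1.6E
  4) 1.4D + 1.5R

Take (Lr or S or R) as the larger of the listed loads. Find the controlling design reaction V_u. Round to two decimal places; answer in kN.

(Lr or S or R) → S = 166.05 kN.
1) 1.2(35.36) + 1.4(55.31) + 0.75(166.05) = 244.40
2) 0.85(35.36) - 0.7(112.65) = -48.80
3) 1.35(35.36) + 1.6(112.65) = 227.98
4) 1.4(35.36) + 1.5(149.97) = 274.46
Combination 4 governs: V_u = 274.46 kN.

274.46 kN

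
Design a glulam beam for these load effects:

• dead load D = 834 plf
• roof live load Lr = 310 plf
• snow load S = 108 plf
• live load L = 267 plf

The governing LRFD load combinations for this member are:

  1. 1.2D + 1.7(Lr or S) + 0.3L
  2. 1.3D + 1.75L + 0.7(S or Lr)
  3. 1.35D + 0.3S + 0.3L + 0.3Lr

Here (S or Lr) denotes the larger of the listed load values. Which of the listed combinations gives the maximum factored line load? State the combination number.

Combination 2

(Lr or S) → Lr = 310 plf; (S or Lr) → Lr = 310 plf.
1. 1.2(834) + 1.7(310) + 0.3(267) = 1607.9
2. 1.3(834) + 1.75(267) + 0.7(310) = 1768.5
3. 1.35(834) + 0.3(108) + 0.3(267) + 0.3(310) = 1331.4
The largest value is 1768.5 plf from combination 2.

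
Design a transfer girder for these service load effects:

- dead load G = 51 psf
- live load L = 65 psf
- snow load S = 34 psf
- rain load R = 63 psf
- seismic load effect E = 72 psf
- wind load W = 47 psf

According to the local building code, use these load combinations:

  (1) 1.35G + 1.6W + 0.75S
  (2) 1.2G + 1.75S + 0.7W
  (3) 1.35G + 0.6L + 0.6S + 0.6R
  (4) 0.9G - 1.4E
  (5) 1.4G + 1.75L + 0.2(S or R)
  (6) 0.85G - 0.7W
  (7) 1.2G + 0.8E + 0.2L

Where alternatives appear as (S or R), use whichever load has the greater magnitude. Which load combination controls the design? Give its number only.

(S or R) → R = 63 psf.
(1) 1.35(51) + 1.6(47) + 0.75(34) = 68.85 + 75.20 + 25.50 = 169.55
(2) 1.2(51) + 1.75(34) + 0.7(47) = 61.20 + 59.50 + 32.90 = 153.60
(3) 1.35(51) + 0.6(65) + 0.6(34) + 0.6(63) = 68.85 + 39.00 + 20.40 + 37.80 = 166.05
(4) 0.9(51) - 1.4(72) = 45.90 - 100.80 = -54.90
(5) 1.4(51) + 1.75(65) + 0.2(63) = 71.40 + 113.75 + 12.60 = 197.75
(6) 0.85(51) - 0.7(47) = 43.35 - 32.90 = 10.45
(7) 1.2(51) + 0.8(72) + 0.2(65) = 61.20 + 57.60 + 13.00 = 131.80
The largest value is 197.75 psf from combination 5.

Combination 5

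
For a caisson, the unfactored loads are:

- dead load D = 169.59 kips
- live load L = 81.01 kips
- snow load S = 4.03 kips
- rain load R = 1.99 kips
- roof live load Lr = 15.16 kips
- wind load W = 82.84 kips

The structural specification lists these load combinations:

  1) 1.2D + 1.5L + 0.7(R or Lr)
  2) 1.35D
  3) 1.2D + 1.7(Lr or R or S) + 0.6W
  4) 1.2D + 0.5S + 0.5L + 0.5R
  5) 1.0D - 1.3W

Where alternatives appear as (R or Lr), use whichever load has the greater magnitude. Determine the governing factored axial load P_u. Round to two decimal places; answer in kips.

335.64 kips

(R or Lr) → Lr = 15.16 kips; (Lr or R or S) → Lr = 15.16 kips.
1) 1.2(169.59) + 1.5(81.01) + 0.7(15.16) = 203.51 + 121.52 + 10.61 = 335.64
2) 1.35(169.59) = 228.95
3) 1.2(169.59) + 1.7(15.16) + 0.6(82.84) = 203.51 + 25.77 + 49.70 = 278.98
4) 1.2(169.59) + 0.5(4.03) + 0.5(81.01) + 0.5(1.99) = 247.02
5) 1.0(169.59) - 1.3(82.84) = 169.59 - 107.69 = 61.90
The controlling combination is 1, giving 335.64 kips.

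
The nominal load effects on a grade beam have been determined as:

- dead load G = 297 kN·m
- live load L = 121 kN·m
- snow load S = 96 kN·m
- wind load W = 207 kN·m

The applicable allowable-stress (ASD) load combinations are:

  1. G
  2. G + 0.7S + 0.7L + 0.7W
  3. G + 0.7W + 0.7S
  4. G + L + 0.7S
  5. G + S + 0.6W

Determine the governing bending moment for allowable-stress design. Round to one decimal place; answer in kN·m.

1. 1.0(297) = 297.0
2. 1.0(297) + 0.7(96) + 0.7(121) + 0.7(207) = 297.0 + 67.2 + 84.7 + 144.9 = 593.8
3. 1.0(297) + 0.7(207) + 0.7(96) = 297.0 + 144.9 + 67.2 = 509.1
4. 1.0(297) + 1.0(121) + 0.7(96) = 297.0 + 121.0 + 67.2 = 485.2
5. 1.0(297) + 1.0(96) + 0.6(207) = 297.0 + 96.0 + 124.2 = 517.2
The controlling combination is 2, giving 593.8 kN·m.

593.8 kN·m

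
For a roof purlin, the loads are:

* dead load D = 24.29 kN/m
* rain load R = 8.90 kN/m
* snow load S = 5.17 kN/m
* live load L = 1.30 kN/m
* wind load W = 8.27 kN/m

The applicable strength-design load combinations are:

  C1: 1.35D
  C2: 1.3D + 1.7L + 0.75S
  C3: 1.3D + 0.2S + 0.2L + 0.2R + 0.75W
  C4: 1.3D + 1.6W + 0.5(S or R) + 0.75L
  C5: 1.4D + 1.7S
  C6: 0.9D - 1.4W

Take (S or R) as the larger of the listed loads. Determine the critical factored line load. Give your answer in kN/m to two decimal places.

(S or R) → R = 8.90 kN/m.
C1: 1.35(24.29) = 32.79
C2: 1.3(24.29) + 1.7(1.30) + 0.75(5.17) = 37.66
C3: 1.3(24.29) + 0.2(5.17) + 0.2(1.30) + 0.2(8.90) + 0.75(8.27) = 31.58 + 1.03 + 0.26 + 1.78 + 6.20 = 40.85
C4: 1.3(24.29) + 1.6(8.27) + 0.5(8.90) + 0.75(1.30) = 50.23
C5: 1.4(24.29) + 1.7(5.17) = 34.01 + 8.79 = 42.80
C6: 0.9(24.29) - 1.4(8.27) = 21.86 - 11.58 = 10.28
Combination 4 governs: w_u = 50.23 kN/m.

50.23 kN/m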